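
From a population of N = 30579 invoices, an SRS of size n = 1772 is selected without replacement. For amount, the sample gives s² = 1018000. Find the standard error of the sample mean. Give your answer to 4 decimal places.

23.2637

Under SRS without replacement, Var(ȳ) = (1 − f)·s²/n with f = n/N = 1772/30579 = 0.05794827.
Var(ȳ) = (1 − 0.05794827)·1018000/1772 = 0.94205173·574.4921 = 541.20128.
SE(ȳ) = √(541.20128) = 23.2637.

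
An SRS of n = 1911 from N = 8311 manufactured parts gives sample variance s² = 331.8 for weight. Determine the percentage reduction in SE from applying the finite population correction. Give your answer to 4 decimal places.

f = n/N = 1911/8311 = 0.22993623.
SE_no-fpc = √(s²/n) = 0.41668498; SE_fpc = √((1−f)s²/n) = 0.36565473.
Ratio = √(1−f) = 0.87753277. Reduction = 100·(1 − 0.87753277) = 12.2467%.

12.2467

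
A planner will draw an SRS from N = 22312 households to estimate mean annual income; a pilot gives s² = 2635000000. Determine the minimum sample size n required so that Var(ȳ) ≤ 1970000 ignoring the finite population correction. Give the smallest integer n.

Without fpc, n₀ = s²/D = 2635000000/1970000 = 1337.5635.
Rounding up, n = 1338.

1338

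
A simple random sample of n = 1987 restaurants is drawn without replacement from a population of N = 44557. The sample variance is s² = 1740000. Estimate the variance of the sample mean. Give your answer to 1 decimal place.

Under SRS without replacement, Var(ȳ) = (1 − f)·s²/n with f = n/N = 1987/44557 = 0.04459456.
Var(ȳ) = (1 − 0.04459456)·1740000/1987 = 0.95540544·875.692 = 836.64089.

836.6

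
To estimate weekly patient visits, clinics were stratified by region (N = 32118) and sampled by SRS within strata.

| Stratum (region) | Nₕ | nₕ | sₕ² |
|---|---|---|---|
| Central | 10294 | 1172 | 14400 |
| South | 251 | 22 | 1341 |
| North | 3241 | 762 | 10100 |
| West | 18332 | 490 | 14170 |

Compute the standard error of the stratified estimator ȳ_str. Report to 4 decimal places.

Var(ȳ_str) = Σₕ Wₕ²(1 − fₕ)sₕ²/nₕ with Wₕ = Nₕ/N, N = 32118.
Central: Wₕ = 0.32050564; term = 0.32050564²·(1 − 0.11385273)·14400/1172 = 1.1184385.
South: Wₕ = 0.00781493; term = 0.00781493²·(1 − 0.08764940)·1341/22 = 0.0033963959.
North: Wₕ = 0.10090915; term = 0.10090915²·(1 − 0.23511262)·10100/762 = 0.10323453.
West: Wₕ = 0.57077028; term = 0.57077028²·(1 − 0.02672922)·14170/490 = 9.169173.
Sum = 10.394242.
SE = √(10.394242) = 3.2240.

3.2240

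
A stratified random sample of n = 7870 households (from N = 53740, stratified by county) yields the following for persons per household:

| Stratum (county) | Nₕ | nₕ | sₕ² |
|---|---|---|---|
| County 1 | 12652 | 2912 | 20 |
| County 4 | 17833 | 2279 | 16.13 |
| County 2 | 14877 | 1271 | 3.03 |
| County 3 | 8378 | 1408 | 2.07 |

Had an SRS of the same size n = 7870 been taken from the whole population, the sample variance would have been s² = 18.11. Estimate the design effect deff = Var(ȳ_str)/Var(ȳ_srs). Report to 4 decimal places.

0.5955

Var(ȳ_str) = Σ Wₕ²(1−fₕ)sₕ²/nₕ with Wₕ = Nₕ/53740:
  County 1: (12652/53740)²·(1−2912/12652)·20/2912 = 2.930633 × 10^-4
  County 4: (17833/53740)²·(1−2279/17833)·16.13/2279 = 6.7976879 × 10^-4
  County 2: (14877/53740)²·(1−1271/14877)·3.03/1271 = 1.6708889 × 10^-4
  County 3: (8378/53740)²·(1−1408/8378)·2.07/1408 = 2.9726618 × 10^-5
  → Var(ȳ_str) = 0.0011696476.
Var(ȳ_srs) = (1 − 7870/53740)·18.11/7870 = 0.0019641507.
deff = 0.0011696476 / 0.0019641507 = 0.5955.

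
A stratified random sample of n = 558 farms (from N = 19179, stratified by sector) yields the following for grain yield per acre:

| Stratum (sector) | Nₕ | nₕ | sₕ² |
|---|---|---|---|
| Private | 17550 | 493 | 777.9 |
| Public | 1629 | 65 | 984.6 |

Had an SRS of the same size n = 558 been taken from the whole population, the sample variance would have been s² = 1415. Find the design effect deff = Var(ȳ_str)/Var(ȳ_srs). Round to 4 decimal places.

Var(ȳ_str) = Σ Wₕ²(1−fₕ)sₕ²/nₕ with Wₕ = Nₕ/19179:
  Private: (17550/19179)²·(1−493/17550)·777.9/493 = 1.2841173
  Public: (1629/19179)²·(1−65/1629)·984.6/65 = 0.10491858
  → Var(ȳ_str) = 1.3890359.
Var(ȳ_srs) = (1 − 558/19179)·1415/558 = 2.4620637.
deff = 1.3890359 / 2.4620637 = 0.5642.

0.5642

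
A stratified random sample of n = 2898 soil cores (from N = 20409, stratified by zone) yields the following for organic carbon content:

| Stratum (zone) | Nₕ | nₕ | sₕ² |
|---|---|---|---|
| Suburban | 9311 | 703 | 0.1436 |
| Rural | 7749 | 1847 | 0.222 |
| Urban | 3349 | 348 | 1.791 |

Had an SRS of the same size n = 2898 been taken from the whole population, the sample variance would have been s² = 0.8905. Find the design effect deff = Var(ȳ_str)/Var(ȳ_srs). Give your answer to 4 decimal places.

0.6701

Var(ȳ_str) = Σ Wₕ²(1−fₕ)sₕ²/nₕ with Wₕ = Nₕ/20409:
  Suburban: (9311/20409)²·(1−703/9311)·0.1436/703 = 3.9305584 × 10^-5
  Rural: (7749/20409)²·(1−1847/7749)·0.222/1847 = 1.3197373 × 10^-5
  Urban: (3349/20409)²·(1−348/3349)·1.791/348 = 1.2418068 × 10^-4
  → Var(ȳ_str) = 1.7668364 × 10^-4.
Var(ȳ_srs) = (1 − 2898/20409)·0.8905/2898 = 2.6364817 × 10^-4.
deff = (1.7668364 × 10^-4) / (2.6364817 × 10^-4) = 0.6701.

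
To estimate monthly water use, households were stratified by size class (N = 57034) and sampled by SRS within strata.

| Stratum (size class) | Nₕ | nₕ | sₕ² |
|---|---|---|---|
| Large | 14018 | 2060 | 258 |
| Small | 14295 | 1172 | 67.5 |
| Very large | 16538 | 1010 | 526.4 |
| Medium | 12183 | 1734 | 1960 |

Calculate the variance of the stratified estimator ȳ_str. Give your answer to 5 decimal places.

Var(ȳ_str) = Σₕ Wₕ²(1 − fₕ)sₕ²/nₕ with Wₕ = Nₕ/N, N = 57034.
Large: Wₕ = 0.24578322; term = 0.24578322²·(1 − 0.14695392)·258/2060 = 0.0064540069.
Small: Wₕ = 0.25063997; term = 0.25063997²·(1 − 0.08198671)·67.5/1172 = 0.0033214352.
Very large: Wₕ = 0.28996739; term = 0.28996739²·(1 − 0.06107147)·526.4/1010 = 0.041145785.
Medium: Wₕ = 0.21360943; term = 0.21360943²·(1 − 0.14232948)·1960/1734 = 0.04423523.
Sum = 0.095156457.

0.09516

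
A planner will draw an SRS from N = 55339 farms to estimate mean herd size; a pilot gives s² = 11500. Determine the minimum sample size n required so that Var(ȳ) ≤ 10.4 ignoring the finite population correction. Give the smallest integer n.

Without fpc, n₀ = s²/D = 11500/10.4 = 1105.7692.
Rounding up, n = 1106.

1106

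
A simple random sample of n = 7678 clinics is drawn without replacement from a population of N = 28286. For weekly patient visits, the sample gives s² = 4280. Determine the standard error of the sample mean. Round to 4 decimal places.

Under SRS without replacement, Var(ȳ) = (1 − f)·s²/n with f = n/N = 7678/28286 = 0.27144170.
Var(ȳ) = (1 − 0.27144170)·4280/7678 = 0.72855830·0.55743683 = 0.40612523.
SE(ȳ) = √(0.40612523) = 0.6373.

0.6373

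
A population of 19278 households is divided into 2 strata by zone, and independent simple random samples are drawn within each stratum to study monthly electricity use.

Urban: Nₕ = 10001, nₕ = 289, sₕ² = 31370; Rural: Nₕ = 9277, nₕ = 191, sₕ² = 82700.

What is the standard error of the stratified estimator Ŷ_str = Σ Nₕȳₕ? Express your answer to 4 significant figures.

216900

Var(Ŷ_str) = Σₕ Nₕ²(1 − fₕ)sₕ²/nₕ.
Urban: 10001²·(1 − 289/10001)·31370/289 = 1.0543111 × 10^10.
Rural: 9277²·(1 − 191/9277)·82700/191 = 3.6496602 × 10^10.
Sum = 4.7039713 × 10^10.
SE = √(4.7039713 × 10^10) = 216900.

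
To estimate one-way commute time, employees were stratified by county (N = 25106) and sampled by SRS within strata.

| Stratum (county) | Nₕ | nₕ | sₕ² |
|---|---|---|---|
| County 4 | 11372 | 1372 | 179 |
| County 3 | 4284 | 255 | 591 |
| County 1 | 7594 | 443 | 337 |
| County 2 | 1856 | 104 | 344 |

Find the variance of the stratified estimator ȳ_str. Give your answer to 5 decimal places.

Var(ȳ_str) = Σₕ Wₕ²(1 − fₕ)sₕ²/nₕ with Wₕ = Nₕ/N, N = 25106.
County 4: Wₕ = 0.45295945; term = 0.45295945²·(1 − 0.12064720)·179/1372 = 0.023538605.
County 3: Wₕ = 0.17063650; term = 0.17063650²·(1 − 0.05952381)·591/255 = 0.063465686.
County 1: Wₕ = 0.30247750; term = 0.30247750²·(1 − 0.05833553)·337/443 = 0.065540311.
County 2: Wₕ = 0.07392655; term = 0.07392655²·(1 − 0.05603448)·344/104 = 0.017064051.
Sum = 0.16960865.

0.16961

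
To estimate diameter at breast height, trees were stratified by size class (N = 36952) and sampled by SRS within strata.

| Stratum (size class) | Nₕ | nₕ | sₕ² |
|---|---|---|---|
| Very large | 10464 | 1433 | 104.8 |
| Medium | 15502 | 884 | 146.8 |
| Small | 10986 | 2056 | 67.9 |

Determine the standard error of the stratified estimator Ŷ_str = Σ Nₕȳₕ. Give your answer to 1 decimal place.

6912.5

Var(Ŷ_str) = Σₕ Nₕ²(1 − fₕ)sₕ²/nₕ.
Very large: 10464²·(1 − 1433/10464)·104.8/1433 = 6.9111237 × 10^6.
Medium: 15502²·(1 − 884/15502)·146.8/884 = 3.7631322 × 10^7.
Small: 10986²·(1 − 2056/10986)·67.9/2056 = 3.2399456 × 10^6.
Sum = 4.7782391 × 10^7.
SE = √(4.7782391 × 10^7) = 6912.5.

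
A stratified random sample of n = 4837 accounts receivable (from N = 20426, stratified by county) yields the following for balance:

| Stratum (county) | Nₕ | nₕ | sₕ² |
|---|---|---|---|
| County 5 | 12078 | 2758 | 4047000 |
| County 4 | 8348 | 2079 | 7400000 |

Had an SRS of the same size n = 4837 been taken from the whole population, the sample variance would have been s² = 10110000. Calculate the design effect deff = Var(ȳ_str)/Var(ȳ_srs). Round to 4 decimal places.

0.5281

Var(ȳ_str) = Σ Wₕ²(1−fₕ)sₕ²/nₕ with Wₕ = Nₕ/20426:
  County 5: (12078/20426)²·(1−2758/12078)·4047000/2758 = 395.89792
  County 4: (8348/20426)²·(1−2079/8348)·7400000/2079 = 446.46898
  → Var(ȳ_str) = 842.3669.
Var(ȳ_srs) = (1 − 4837/20426)·10110000/4837 = 1595.1811.
deff = 842.3669 / 1595.1811 = 0.5281.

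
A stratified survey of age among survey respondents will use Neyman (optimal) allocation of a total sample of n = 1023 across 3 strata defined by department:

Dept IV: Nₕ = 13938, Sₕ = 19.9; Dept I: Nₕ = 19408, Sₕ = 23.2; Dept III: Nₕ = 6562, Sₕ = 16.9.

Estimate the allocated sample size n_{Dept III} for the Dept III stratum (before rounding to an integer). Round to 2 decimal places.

Neyman allocation: nₕ = n·NₕSₕ / Σⱼ NⱼSⱼ.
Σ NⱼSⱼ = 13938·19.9 + 19408·23.2 + 6562·16.9 = 838529.6.
n_{Dept III} = 1023·6562·16.9 / 838529.6 = 135.29.

135.29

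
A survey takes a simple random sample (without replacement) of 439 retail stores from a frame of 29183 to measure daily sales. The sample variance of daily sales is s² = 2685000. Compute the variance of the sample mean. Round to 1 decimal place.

Under SRS without replacement, Var(ȳ) = (1 − f)·s²/n with f = n/N = 439/29183 = 0.01504300.
Var(ȳ) = (1 − 0.01504300)·2685000/439 = 0.98495700·6116.1731 = 6024.1675.

6024.2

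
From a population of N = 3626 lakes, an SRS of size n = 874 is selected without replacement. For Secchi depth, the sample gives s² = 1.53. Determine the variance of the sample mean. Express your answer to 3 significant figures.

Under SRS without replacement, Var(ȳ) = (1 − f)·s²/n with f = n/N = 874/3626 = 0.24103696.
Var(ȳ) = (1 − 0.24103696)·1.53/874 = 0.75896304·0.0017505721 = 0.0013286195.

0.00133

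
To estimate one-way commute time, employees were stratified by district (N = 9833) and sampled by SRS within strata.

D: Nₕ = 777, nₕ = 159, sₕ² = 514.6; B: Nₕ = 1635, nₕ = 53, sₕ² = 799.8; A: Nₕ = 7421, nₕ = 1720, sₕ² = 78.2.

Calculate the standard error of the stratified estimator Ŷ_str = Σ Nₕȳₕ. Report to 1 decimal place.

6520.0

Var(Ŷ_str) = Σₕ Nₕ²(1 − fₕ)sₕ²/nₕ.
D: 777²·(1 − 159/777)·514.6/159 = 1.5541114 × 10^6.
B: 1635²·(1 − 53/1635)·799.8/53 = 3.9032805 × 10^7.
A: 7421²·(1 − 1720/7421)·78.2/1720 = 1.9234982 × 10^6.
Sum = 4.2510415 × 10^7.
SE = √(4.2510415 × 10^7) = 6520.0.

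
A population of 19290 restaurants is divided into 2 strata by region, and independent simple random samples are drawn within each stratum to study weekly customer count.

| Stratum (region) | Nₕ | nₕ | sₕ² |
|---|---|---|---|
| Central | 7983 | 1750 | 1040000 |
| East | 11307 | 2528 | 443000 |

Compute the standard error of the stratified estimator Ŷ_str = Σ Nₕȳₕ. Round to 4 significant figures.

216700

Var(Ŷ_str) = Σₕ Nₕ²(1 − fₕ)sₕ²/nₕ.
Central: 7983²·(1 − 1750/7983)·1040000/1750 = 2.9570492 × 10^10.
East: 11307²·(1 − 2528/11307)·443000/2528 = 1.7394786 × 10^10.
Sum = 4.6965278 × 10^10.
SE = √(4.6965278 × 10^10) = 216700.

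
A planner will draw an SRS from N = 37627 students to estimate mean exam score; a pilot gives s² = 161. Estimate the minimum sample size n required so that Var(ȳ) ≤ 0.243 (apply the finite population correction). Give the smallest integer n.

Without fpc, n₀ = s²/D = 161/0.243 = 662.5514.
With fpc, (1 − n/N)·s²/n ≤ D requires n ≥ n₀/(1 + n₀/N) = 662.5514/(1 + 662.5514/37627) = 651.0868.
Rounding up, n = 652.

652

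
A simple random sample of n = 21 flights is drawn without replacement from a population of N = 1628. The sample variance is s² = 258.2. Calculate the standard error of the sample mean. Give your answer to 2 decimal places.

3.48

Under SRS without replacement, Var(ȳ) = (1 − f)·s²/n with f = n/N = 21/1628 = 0.01289926.
Var(ȳ) = (1 − 0.01289926)·258.2/21 = 0.98710074·12.295238 = 12.136639.
SE(ȳ) = √(12.136639) = 3.48.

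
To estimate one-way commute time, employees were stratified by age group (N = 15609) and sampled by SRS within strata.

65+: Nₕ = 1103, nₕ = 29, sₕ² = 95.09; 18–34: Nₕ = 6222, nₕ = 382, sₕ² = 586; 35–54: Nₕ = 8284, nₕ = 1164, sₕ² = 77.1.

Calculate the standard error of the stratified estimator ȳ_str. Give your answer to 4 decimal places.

0.5106

Var(ȳ_str) = Σₕ Wₕ²(1 − fₕ)sₕ²/nₕ with Wₕ = Nₕ/N, N = 15609.
65+: Wₕ = 0.07066436; term = 0.07066436²·(1 − 0.02629193)·95.09/29 = 0.015942869.
18–34: Wₕ = 0.39861618; term = 0.39861618²·(1 − 0.06139505)·586/382 = 0.22878468.
35–54: Wₕ = 0.53071946; term = 0.53071946²·(1 − 0.14051183)·77.1/1164 = 0.016035087.
Sum = 0.26076264.
SE = √(0.26076264) = 0.5106.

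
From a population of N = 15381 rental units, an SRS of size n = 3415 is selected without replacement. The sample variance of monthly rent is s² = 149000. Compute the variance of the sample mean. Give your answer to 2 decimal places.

Under SRS without replacement, Var(ȳ) = (1 − f)·s²/n with f = n/N = 3415/15381 = 0.22202718.
Var(ȳ) = (1 − 0.22202718)·149000/3415 = 0.77797282·43.63104 = 33.943763.

33.94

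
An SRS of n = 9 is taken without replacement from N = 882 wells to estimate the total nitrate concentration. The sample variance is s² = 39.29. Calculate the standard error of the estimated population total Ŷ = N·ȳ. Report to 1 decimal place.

Var(Ŷ) = N²·Var(ȳ) = N²·(1 − n/N)·s²/n.
f = 9/882 = 0.01020408; Var(ȳ) = 0.98979592·39.29/9 = 4.3210091.
Var(Ŷ) = 882² · 4.3210091 = 3.3614167 × 10^6.
SE(Ŷ) = √(3.3614167 × 10^6) = 1833.4.

1833.4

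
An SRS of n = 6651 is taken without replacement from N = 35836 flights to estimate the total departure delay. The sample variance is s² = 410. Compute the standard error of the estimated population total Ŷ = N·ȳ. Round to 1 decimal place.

8029.5

Var(Ŷ) = N²·Var(ȳ) = N²·(1 − n/N)·s²/n.
f = 6651/35836 = 0.18559549; Var(ȳ) = 0.81440451·410/6651 = 0.050203856.
Var(Ŷ) = 35836² · 0.050203856 = 6.4472741 × 10^7.
SE(Ŷ) = √(6.4472741 × 10^7) = 8029.5.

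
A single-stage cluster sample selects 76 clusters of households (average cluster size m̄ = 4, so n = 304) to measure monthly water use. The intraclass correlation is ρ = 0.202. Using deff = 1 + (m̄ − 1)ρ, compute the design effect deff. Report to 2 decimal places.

1.61

deff = 1 + (4 − 1)·0.202 = 1 + 0.606 = 1.606.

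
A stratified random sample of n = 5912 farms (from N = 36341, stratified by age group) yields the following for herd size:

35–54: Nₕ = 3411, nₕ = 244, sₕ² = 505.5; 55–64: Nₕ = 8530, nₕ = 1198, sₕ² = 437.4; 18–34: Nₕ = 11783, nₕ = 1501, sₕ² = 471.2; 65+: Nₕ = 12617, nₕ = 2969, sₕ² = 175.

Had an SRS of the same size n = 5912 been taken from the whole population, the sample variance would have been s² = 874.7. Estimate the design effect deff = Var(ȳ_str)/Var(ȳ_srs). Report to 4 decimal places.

Var(ȳ_str) = Σ Wₕ²(1−fₕ)sₕ²/nₕ with Wₕ = Nₕ/36341:
  35–54: (3411/36341)²·(1−244/3411)·505.5/244 = 0.016946007
  55–64: (8530/36341)²·(1−1198/8530)·437.4/1198 = 0.017290187
  18–34: (11783/36341)²·(1−1501/11783)·471.2/1501 = 0.028798132
  65+: (12617/36341)²·(1−2969/12617)·175/2969 = 0.0054328473
  → Var(ȳ_str) = 0.068467173.
Var(ȳ_srs) = (1 − 5912/36341)·874.7/5912 = 0.12388408.
deff = 0.068467173 / 0.12388408 = 0.5527.

0.5527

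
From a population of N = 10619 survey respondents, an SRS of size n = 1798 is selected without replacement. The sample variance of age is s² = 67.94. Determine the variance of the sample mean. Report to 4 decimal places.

Under SRS without replacement, Var(ȳ) = (1 − f)·s²/n with f = n/N = 1798/10619 = 0.16931914.
Var(ȳ) = (1 − 0.16931914)·67.94/1798 = 0.83068086·0.037786429 = 0.031388463.

0.0314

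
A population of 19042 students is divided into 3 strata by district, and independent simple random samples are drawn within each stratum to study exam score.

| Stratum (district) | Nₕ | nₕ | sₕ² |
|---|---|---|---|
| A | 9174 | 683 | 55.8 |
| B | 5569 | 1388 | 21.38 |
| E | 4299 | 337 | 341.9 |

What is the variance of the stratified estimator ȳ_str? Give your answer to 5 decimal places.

0.06620

Var(ȳ_str) = Σₕ Wₕ²(1 − fₕ)sₕ²/nₕ with Wₕ = Nₕ/N, N = 19042.
A: Wₕ = 0.48177712; term = 0.48177712²·(1 − 0.07444953)·55.8/683 = 0.017551165.
B: Wₕ = 0.29245878; term = 0.29245878²·(1 − 0.24923685)·21.38/1388 = 9.8912345 × 10^-4.
E: Wₕ = 0.22576410; term = 0.22576410²·(1 − 0.07839032)·341.9/337 = 0.047656923.
Sum = 0.066197211.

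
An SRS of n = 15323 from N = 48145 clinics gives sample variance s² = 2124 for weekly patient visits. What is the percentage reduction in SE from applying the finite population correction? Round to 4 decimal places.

f = n/N = 15323/48145 = 0.31826773.
SE_no-fpc = √(s²/n) = 0.37231056; SE_fpc = √((1−f)s²/n) = 0.30740596.
Ratio = √(1−f) = 0.82567080. Reduction = 100·(1 − 0.82567080) = 17.4329%.

17.4329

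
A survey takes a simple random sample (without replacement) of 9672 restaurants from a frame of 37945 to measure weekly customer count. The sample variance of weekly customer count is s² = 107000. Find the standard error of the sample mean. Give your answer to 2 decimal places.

2.87

Under SRS without replacement, Var(ȳ) = (1 − f)·s²/n with f = n/N = 9672/37945 = 0.25489524.
Var(ȳ) = (1 − 0.25489524)·107000/9672 = 0.74510476·11.062862 = 8.242991.
SE(ȳ) = √(8.242991) = 2.87.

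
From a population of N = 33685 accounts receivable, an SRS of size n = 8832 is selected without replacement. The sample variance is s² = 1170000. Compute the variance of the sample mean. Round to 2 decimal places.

Under SRS without replacement, Var(ȳ) = (1 − f)·s²/n with f = n/N = 8832/33685 = 0.26219385.
Var(ȳ) = (1 − 0.26219385)·1170000/8832 = 0.73780615·132.47283 = 97.739265.

97.74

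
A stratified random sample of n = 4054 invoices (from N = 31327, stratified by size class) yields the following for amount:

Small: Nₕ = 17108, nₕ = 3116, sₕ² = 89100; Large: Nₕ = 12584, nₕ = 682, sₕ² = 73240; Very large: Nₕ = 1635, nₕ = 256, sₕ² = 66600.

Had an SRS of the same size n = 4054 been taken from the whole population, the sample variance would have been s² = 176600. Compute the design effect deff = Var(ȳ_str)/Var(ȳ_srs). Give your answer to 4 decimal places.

0.6318

Var(ȳ_str) = Σ Wₕ²(1−fₕ)sₕ²/nₕ with Wₕ = Nₕ/31327:
  Small: (17108/31327)²·(1−3116/17108)·89100/3116 = 6.9746381
  Large: (12584/31327)²·(1−682/12584)·73240/682 = 16.389473
  Very large: (1635/31327)²·(1−256/1635)·66600/256 = 0.59769369
  → Var(ȳ_str) = 23.961805.
Var(ȳ_srs) = (1 − 4054/31327)·176600/4054 = 37.924604.
deff = 23.961805 / 37.924604 = 0.6318.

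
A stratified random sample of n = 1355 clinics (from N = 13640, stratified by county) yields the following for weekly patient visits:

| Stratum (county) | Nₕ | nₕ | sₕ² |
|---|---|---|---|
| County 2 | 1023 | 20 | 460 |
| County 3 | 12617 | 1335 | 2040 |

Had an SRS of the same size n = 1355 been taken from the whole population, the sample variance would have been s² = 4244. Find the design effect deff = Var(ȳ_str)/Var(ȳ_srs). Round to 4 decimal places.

Var(ȳ_str) = Σ Wₕ²(1−fₕ)sₕ²/nₕ with Wₕ = Nₕ/13640:
  County 2: (1023/13640)²·(1−20/1023)·460/20 = 0.12684567
  County 3: (12617/13640)²·(1−1335/12617)·2040/1335 = 1.1691288
  → Var(ȳ_str) = 1.2959745.
Var(ȳ_srs) = (1 − 1355/13640)·4244/1355 = 2.8209596.
deff = 1.2959745 / 2.8209596 = 0.4594.

0.4594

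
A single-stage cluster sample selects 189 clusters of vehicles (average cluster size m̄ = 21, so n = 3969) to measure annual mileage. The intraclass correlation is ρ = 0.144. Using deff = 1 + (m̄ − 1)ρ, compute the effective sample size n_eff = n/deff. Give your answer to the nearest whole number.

1023

deff = 1 + (21 − 1)·0.144 = 1 + 2.88 = 3.88.
n_eff = 3969 / 3.88 = 1023.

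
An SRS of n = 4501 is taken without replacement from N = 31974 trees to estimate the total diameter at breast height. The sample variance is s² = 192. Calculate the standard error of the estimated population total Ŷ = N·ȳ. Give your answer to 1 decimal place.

Var(Ŷ) = N²·Var(ȳ) = N²·(1 − n/N)·s²/n.
f = 4501/31974 = 0.14077063; Var(ȳ) = 0.85922937·192/4501 = 0.036652308.
Var(Ŷ) = 31974² · 0.036652308 = 3.7470999 × 10^7.
SE(Ŷ) = √(3.7470999 × 10^7) = 6121.4.

6121.4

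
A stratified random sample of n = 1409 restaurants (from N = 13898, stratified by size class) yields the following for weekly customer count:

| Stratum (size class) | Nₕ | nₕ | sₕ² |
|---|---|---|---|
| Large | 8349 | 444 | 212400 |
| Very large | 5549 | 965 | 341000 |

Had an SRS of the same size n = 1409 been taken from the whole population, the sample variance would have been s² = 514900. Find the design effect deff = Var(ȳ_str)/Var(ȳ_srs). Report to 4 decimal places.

Var(ȳ_str) = Σ Wₕ²(1−fₕ)sₕ²/nₕ with Wₕ = Nₕ/13898:
  Large: (8349/13898)²·(1−444/8349)·212400/444 = 163.4569
  Very large: (5549/13898)²·(1−965/5549)·341000/965 = 46.535221
  → Var(ȳ_str) = 209.99212.
Var(ȳ_srs) = (1 − 1409/13898)·514900/1409 = 328.38798.
deff = 209.99212 / 328.38798 = 0.6395.

0.6395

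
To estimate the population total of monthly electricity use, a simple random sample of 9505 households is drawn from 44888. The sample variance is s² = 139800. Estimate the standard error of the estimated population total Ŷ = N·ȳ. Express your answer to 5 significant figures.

152840

Var(Ŷ) = N²·Var(ȳ) = N²·(1 − n/N)·s²/n.
f = 9505/44888 = 0.21174924; Var(ȳ) = 0.78825076·139800/9505 = 11.59363.
Var(Ŷ) = 44888² · 11.59363 = 2.3360382 × 10^10.
SE(Ŷ) = √(2.3360382 × 10^10) = 152840.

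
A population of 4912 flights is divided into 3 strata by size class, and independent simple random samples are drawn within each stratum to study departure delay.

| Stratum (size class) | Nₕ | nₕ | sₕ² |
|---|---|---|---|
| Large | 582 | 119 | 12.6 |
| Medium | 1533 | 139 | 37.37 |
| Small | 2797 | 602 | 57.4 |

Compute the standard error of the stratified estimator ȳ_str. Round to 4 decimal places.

Var(ȳ_str) = Σₕ Wₕ²(1 − fₕ)sₕ²/nₕ with Wₕ = Nₕ/N, N = 4912.
Large: Wₕ = 0.11848534; term = 0.11848534²·(1 − 0.20446735)·12.6/119 = 0.0011825264.
Medium: Wₕ = 0.31209283; term = 0.31209283²·(1 − 0.09067189)·37.37/139 = 0.023812035.
Small: Wₕ = 0.56942182; term = 0.56942182²·(1 − 0.21523060)·57.4/602 = 0.024261948.
Sum = 0.049256509.
SE = √(0.049256509) = 0.2219.

0.2219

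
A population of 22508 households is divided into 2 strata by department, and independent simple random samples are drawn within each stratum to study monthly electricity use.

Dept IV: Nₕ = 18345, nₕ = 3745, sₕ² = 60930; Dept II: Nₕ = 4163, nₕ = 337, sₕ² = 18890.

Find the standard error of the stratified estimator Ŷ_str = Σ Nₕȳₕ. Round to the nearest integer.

Var(Ŷ_str) = Σₕ Nₕ²(1 − fₕ)sₕ²/nₕ.
Dept IV: 18345²·(1 − 3745/18345)·60930/3745 = 4.3576257 × 10^9.
Dept II: 4163²·(1 − 337/4163)·18890/337 = 8.9279846 × 10^8.
Sum = 5.2504242 × 10^9.
SE = √(5.2504242 × 10^9) = 72460.

72460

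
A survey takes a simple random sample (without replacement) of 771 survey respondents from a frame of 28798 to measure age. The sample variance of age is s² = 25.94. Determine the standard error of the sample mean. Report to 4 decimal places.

0.1810

Under SRS without replacement, Var(ȳ) = (1 − f)·s²/n with f = n/N = 771/28798 = 0.02677269.
Var(ȳ) = (1 − 0.02677269)·25.94/771 = 0.97322731·0.033644617 = 0.03274386.
SE(ȳ) = √(0.03274386) = 0.1810.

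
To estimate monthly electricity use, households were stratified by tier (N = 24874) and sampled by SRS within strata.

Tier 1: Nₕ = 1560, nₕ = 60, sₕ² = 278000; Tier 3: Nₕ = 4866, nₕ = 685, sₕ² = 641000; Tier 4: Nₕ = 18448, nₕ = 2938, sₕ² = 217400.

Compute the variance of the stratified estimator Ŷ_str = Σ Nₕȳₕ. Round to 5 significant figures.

Var(Ŷ_str) = Σₕ Nₕ²(1 − fₕ)sₕ²/nₕ.
Tier 1: 1560²·(1 − 60/1560)·278000/60 = 1.0842 × 10^10.
Tier 3: 4866²·(1 − 685/4866)·641000/685 = 1.903793 × 10^10.
Tier 4: 18448²·(1 − 2938/18448)·217400/2938 = 2.1172339 × 10^10.
Sum = 5.1052269 × 10^10.

5.1052 × 10^10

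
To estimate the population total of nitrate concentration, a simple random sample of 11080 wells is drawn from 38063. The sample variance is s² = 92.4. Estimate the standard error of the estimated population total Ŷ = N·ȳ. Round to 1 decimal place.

Var(Ŷ) = N²·Var(ȳ) = N²·(1 − n/N)·s²/n.
f = 11080/38063 = 0.29109634; Var(ȳ) = 0.70890366·92.4/11080 = 0.0059117959.
Var(Ŷ) = 38063² · 0.0059117959 = 8.5649624 × 10^6.
SE(Ŷ) = √(8.5649624 × 10^6) = 2926.6.

2926.6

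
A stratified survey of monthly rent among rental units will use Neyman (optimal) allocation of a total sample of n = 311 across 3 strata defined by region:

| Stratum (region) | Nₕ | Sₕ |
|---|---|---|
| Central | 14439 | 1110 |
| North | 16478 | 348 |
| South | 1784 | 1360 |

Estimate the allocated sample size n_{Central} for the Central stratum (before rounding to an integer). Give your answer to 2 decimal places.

206.07

Neyman allocation: nₕ = n·NₕSₕ / Σⱼ NⱼSⱼ.
Σ NⱼSⱼ = 14439·1110 + 16478·348 + 1784·1360 = 2.4187874 × 10^7.
n_{Central} = 311·14439·1110 / (2.4187874 × 10^7) = 206.07.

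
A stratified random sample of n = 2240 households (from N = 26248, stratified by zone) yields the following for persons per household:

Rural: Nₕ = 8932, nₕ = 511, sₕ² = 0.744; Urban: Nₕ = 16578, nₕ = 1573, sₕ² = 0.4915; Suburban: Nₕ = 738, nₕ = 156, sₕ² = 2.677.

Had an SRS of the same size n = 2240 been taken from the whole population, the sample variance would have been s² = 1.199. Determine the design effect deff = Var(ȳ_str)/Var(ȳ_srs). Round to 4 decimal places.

Var(ȳ_str) = Σ Wₕ²(1−fₕ)sₕ²/nₕ with Wₕ = Nₕ/26248:
  Rural: (8932/26248)²·(1−511/8932)·0.744/511 = 1.5895419 × 10^-4
  Urban: (16578/26248)²·(1−1573/16578)·0.4915/1573 = 1.1281595 × 10^-4
  Suburban: (738/26248)²·(1−156/738)·2.677/156 = 1.0698199 × 10^-5
  → Var(ȳ_str) = 2.8246834 × 10^-4.
Var(ȳ_srs) = (1 − 2240/26248)·1.199/2240 = 4.8958819 × 10^-4.
deff = (2.8246834 × 10^-4) / (4.8958819 × 10^-4) = 0.5770.

0.5770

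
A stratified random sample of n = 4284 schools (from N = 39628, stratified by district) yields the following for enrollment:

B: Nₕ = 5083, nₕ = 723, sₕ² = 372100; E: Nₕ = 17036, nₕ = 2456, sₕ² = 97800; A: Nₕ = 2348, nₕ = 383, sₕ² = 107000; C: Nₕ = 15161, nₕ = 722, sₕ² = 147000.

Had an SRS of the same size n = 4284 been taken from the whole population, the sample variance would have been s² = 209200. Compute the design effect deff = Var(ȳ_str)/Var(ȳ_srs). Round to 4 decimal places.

0.9819

Var(ȳ_str) = Σ Wₕ²(1−fₕ)sₕ²/nₕ with Wₕ = Nₕ/39628:
  B: (5083/39628)²·(1−723/5083)·372100/723 = 7.2631274
  E: (17036/39628)²·(1−2456/17036)·97800/2456 = 6.298416
  A: (2348/39628)²·(1−383/2348)·107000/383 = 0.82080755
  C: (15161/39628)²·(1−722/15161)·147000/722 = 28.381856
  → Var(ȳ_str) = 42.764207.
Var(ȳ_srs) = (1 − 4284/39628)·209200/4284 = 43.553771.
deff = 42.764207 / 43.553771 = 0.9819.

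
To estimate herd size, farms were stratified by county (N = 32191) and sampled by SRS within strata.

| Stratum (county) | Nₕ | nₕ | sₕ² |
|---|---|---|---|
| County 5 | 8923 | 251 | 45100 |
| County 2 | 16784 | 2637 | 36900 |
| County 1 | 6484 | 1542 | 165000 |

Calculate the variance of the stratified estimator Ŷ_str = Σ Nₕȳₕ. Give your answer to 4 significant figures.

Var(Ŷ_str) = Σₕ Nₕ²(1 − fₕ)sₕ²/nₕ.
County 5: 8923²·(1 − 251/8923)·45100/251 = 1.3903783 × 10^10.
County 2: 16784²·(1 − 2637/16784)·36900/2637 = 3.3225847 × 10^9.
County 1: 6484²·(1 − 1542/6484)·165000/1542 = 3.428825 × 10^9.
Sum = 2.0655193 × 10^10.

2.066 × 10^10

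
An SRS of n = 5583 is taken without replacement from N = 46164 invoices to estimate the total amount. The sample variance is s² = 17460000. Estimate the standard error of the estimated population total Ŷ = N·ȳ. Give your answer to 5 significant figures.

2.4205 × 10^6

Var(Ŷ) = N²·Var(ȳ) = N²·(1 − n/N)·s²/n.
f = 5583/46164 = 0.12093839; Var(ȳ) = 0.87906161·17460000/5583 = 2749.1341.
Var(Ŷ) = 46164² · 2749.1341 = 5.8587206 × 10^12.
SE(Ŷ) = √(5.8587206 × 10^12) = 2.4205 × 10^6.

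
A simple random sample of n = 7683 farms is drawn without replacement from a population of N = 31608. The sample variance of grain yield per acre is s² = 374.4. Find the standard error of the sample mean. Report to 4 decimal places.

0.1921

Under SRS without replacement, Var(ȳ) = (1 − f)·s²/n with f = n/N = 7683/31608 = 0.24307137.
Var(ȳ) = (1 − 0.24307137)·374.4/7683 = 0.75692863·0.048730964 = 0.036885862.
SE(ȳ) = √(0.036885862) = 0.1921.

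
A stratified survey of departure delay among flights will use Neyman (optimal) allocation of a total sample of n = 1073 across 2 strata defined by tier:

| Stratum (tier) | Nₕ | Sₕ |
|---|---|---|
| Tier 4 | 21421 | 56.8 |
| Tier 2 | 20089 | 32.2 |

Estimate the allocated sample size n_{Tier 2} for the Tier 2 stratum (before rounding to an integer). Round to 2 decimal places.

372.45

Neyman allocation: nₕ = n·NₕSₕ / Σⱼ NⱼSⱼ.
Σ NⱼSⱼ = 21421·56.8 + 20089·32.2 = 1.8635786 × 10^6.
n_{Tier 2} = 1073·20089·32.2 / (1.8635786 × 10^6) = 372.45.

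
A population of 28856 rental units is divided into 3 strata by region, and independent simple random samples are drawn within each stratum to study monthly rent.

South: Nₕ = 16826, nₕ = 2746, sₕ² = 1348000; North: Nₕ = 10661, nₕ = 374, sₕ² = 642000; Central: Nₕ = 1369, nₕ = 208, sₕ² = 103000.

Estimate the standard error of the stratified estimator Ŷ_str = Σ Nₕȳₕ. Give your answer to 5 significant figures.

552580

Var(Ŷ_str) = Σₕ Nₕ²(1 − fₕ)sₕ²/nₕ.
South: 16826²·(1 − 2746/16826)·1348000/2746 = 1.1629817 × 10^11.
North: 10661²·(1 − 374/10661)·642000/374 = 1.8825656 × 10^11.
Central: 1369²·(1 − 208/1369)·103000/208 = 7.8706311 × 10^8.
Sum = 3.0534179 × 10^11.
SE = √(3.0534179 × 10^11) = 552580.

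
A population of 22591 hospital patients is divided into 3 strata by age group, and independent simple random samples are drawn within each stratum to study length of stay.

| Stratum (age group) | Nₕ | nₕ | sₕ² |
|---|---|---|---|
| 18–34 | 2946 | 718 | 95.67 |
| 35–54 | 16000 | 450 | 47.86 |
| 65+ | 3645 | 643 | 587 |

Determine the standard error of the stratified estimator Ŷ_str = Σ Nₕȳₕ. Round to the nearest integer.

Var(Ŷ_str) = Σₕ Nₕ²(1 − fₕ)sₕ²/nₕ.
18–34: 2946²·(1 − 718/2946)·95.67/718 = 874579.43.
35–54: 16000²·(1 − 450/16000)·47.86/450 = 2.6461262 × 10^7.
65+: 3645²·(1 − 643/3645)·587/643 = 9.9893067 × 10^6.
Sum = 3.7325148 × 10^7.
SE = √(3.7325148 × 10^7) = 6109.

6109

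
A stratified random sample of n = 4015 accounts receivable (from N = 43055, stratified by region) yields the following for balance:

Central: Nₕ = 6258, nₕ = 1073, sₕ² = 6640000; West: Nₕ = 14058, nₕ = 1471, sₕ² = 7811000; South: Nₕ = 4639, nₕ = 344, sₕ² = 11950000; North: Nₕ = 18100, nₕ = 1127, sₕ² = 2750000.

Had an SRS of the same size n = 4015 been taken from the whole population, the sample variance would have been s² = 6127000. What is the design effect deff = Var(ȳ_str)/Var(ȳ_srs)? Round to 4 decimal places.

1.0067

Var(ȳ_str) = Σ Wₕ²(1−fₕ)sₕ²/nₕ with Wₕ = Nₕ/43055:
  Central: (6258/43055)²·(1−1073/6258)·6640000/1073 = 108.31921
  West: (14058/43055)²·(1−1471/14058)·7811000/1471 = 506.86529
  South: (4639/43055)²·(1−344/4639)·11950000/344 = 373.37894
  North: (18100/43055)²·(1−1127/18100)·2750000/1127 = 404.38848
  → Var(ȳ_str) = 1392.9519.
Var(ȳ_srs) = (1 − 4015/43055)·6127000/4015 = 1383.721.
deff = 1392.9519 / 1383.721 = 1.0067.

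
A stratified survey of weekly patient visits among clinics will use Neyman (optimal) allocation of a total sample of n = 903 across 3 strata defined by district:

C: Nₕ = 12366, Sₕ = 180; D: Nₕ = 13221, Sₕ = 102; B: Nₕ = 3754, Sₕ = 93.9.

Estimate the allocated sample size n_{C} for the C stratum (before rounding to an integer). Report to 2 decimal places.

Neyman allocation: nₕ = n·NₕSₕ / Σⱼ NⱼSⱼ.
Σ NⱼSⱼ = 12366·180 + 13221·102 + 3754·93.9 = 3.9269226 × 10^6.
n_{C} = 903·12366·180 / (3.9269226 × 10^6) = 511.84.

511.84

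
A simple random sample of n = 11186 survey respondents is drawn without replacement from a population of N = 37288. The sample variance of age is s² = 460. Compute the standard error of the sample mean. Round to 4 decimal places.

Under SRS without replacement, Var(ȳ) = (1 − f)·s²/n with f = n/N = 11186/37288 = 0.29998927.
Var(ȳ) = (1 − 0.29998927)·460/11186 = 0.70001073·0.041122832 = 0.028786424.
SE(ȳ) = √(0.028786424) = 0.1697.

0.1697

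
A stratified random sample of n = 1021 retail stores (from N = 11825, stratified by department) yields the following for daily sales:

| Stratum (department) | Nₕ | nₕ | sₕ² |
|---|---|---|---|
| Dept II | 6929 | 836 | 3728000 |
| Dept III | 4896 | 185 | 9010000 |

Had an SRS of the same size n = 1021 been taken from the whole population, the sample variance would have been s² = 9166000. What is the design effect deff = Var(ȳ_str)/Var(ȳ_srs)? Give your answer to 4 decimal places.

Var(ȳ_str) = Σ Wₕ²(1−fₕ)sₕ²/nₕ with Wₕ = Nₕ/11825:
  Dept II: (6929/11825)²·(1−836/6929)·3728000/836 = 1346.3844
  Dept III: (4896/11825)²·(1−185/4896)·9010000/185 = 8033.5089
  → Var(ȳ_str) = 9379.8933.
Var(ȳ_srs) = (1 − 1021/11825)·9166000/1021 = 8202.3356.
deff = 9379.8933 / 8202.3356 = 1.1436.

1.1436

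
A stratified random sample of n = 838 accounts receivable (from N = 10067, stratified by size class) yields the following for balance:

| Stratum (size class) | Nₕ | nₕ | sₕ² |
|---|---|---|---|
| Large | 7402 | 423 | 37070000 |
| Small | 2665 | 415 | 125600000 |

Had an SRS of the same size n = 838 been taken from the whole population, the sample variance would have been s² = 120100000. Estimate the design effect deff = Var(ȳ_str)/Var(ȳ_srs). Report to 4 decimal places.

Var(ȳ_str) = Σ Wₕ²(1−fₕ)sₕ²/nₕ with Wₕ = Nₕ/10067:
  Large: (7402/10067)²·(1−423/7402)·37070000/423 = 44670.865
  Small: (2665/10067)²·(1−415/2665)·125600000/415 = 17906.93
  → Var(ȳ_str) = 62577.795.
Var(ȳ_srs) = (1 − 838/10067)·120100000/838 = 131387.35.
deff = 62577.795 / 131387.35 = 0.4763.

0.4763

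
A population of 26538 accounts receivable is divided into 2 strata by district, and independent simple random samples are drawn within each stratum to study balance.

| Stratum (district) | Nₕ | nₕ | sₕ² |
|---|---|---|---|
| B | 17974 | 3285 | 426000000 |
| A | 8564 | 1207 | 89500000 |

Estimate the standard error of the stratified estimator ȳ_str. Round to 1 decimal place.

235.1

Var(ȳ_str) = Σₕ Wₕ²(1 − fₕ)sₕ²/nₕ with Wₕ = Nₕ/N, N = 26538.
B: Wₕ = 0.67729294; term = 0.67729294²·(1 − 0.18276399)·426000000/3285 = 48615.506.
A: Wₕ = 0.32270706; term = 0.32270706²·(1 − 0.14093881)·89500000/1207 = 6633.7149.
Sum = 55249.221.
SE = √(55249.221) = 235.1.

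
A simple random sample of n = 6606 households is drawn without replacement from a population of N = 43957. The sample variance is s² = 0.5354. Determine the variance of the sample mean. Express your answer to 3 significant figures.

6.89 × 10^-5

Under SRS without replacement, Var(ȳ) = (1 − f)·s²/n with f = n/N = 6606/43957 = 0.15028323.
Var(ȳ) = (1 − 0.15028323)·0.5354/6606 = 0.84971677·8.1047533 × 10^-5 = 6.8867447 × 10^-5.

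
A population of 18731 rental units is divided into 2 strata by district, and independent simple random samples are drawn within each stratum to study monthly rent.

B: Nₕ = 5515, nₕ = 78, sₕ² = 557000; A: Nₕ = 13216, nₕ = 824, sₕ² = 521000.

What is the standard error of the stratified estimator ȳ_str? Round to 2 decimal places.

Var(ȳ_str) = Σₕ Wₕ²(1 − fₕ)sₕ²/nₕ with Wₕ = Nₕ/N, N = 18731.
B: Wₕ = 0.29443169; term = 0.29443169²·(1 − 0.01414325)·557000/78 = 610.3002.
A: Wₕ = 0.70556831; term = 0.70556831²·(1 − 0.06234867)·521000/824 = 295.14132.
Sum = 905.44152.
SE = √(905.44152) = 30.09.

30.09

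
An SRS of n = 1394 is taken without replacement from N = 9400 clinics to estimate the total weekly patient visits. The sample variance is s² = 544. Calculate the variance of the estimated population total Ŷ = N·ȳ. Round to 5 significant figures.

2.9368 × 10^7

Var(Ŷ) = N²·Var(ȳ) = N²·(1 − n/N)·s²/n.
f = 1394/9400 = 0.14829787; Var(ȳ) = 0.85170213·544/1394 = 0.33237156.
Var(Ŷ) = 9400² · 0.33237156 = 2.9368351 × 10^7.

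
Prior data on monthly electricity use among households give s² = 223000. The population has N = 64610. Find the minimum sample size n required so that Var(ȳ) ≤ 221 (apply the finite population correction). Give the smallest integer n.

994

Without fpc, n₀ = s²/D = 223000/221 = 1009.0498.
With fpc, (1 − n/N)·s²/n ≤ D requires n ≥ n₀/(1 + n₀/N) = 1009.0498/(1 + 1009.0498/64610) = 993.5332.
Rounding up, n = 994.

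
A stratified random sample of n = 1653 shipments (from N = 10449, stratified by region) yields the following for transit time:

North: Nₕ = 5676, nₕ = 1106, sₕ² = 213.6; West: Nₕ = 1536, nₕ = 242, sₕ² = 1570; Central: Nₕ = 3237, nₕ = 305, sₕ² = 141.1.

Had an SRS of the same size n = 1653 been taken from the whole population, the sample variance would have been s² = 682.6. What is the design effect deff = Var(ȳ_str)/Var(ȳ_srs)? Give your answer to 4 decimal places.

0.5874

Var(ȳ_str) = Σ Wₕ²(1−fₕ)sₕ²/nₕ with Wₕ = Nₕ/10449:
  North: (5676/10449)²·(1−1106/5676)·213.6/1106 = 0.045883364
  West: (1536/10449)²·(1−242/1536)·1570/242 = 0.11810283
  Central: (3237/10449)²·(1−305/3237)·141.1/305 = 0.040214658
  → Var(ȳ_str) = 0.20420085.
Var(ȳ_srs) = (1 − 1653/10449)·682.6/1653 = 0.34761933.
deff = 0.20420085 / 0.34761933 = 0.5874.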